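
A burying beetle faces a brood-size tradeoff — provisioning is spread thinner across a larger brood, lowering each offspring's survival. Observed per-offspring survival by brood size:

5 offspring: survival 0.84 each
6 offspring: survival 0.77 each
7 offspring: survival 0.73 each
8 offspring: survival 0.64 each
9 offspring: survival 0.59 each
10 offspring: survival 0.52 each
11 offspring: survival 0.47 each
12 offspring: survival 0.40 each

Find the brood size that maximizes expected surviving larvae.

Expected surviving larvae = c × s(c):
  c=5: 5 × 0.84 = 4.200
  c=6: 6 × 0.77 = 4.620
  c=7: 7 × 0.73 = 5.110
  c=8: 8 × 0.64 = 5.120
  c=9: 9 × 0.59 = 5.310
  c=10: 10 × 0.52 = 5.200
  c=11: 11 × 0.47 = 5.170
  c=12: 12 × 0.40 = 4.800
Maximum at c = 9 (5.310 surviving larvae).

9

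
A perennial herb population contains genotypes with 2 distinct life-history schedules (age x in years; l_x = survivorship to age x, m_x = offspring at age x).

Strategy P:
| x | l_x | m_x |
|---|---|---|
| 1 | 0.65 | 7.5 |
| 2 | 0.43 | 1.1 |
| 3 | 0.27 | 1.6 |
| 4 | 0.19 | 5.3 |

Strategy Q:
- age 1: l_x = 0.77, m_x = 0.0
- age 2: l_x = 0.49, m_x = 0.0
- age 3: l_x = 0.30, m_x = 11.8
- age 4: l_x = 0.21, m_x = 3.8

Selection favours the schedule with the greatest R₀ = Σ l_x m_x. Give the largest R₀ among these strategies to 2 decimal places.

6.79

Strategy P: R₀ = 0.65×7.5 + 0.43×1.1 + 0.27×1.6 + 0.19×5.3 = 6.7870
Strategy Q: R₀ = 0.77×0.0 + 0.49×0.0 + 0.30×11.8 + 0.21×3.8 = 4.3380
Highest R₀: strategy P with 6.7870.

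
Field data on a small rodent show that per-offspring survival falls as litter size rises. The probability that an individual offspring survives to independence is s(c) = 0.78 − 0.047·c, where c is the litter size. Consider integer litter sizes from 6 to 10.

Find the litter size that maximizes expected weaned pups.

Expected weaned pups = c × s(c):
  c=6: 6 × 0.498 = 2.988
  c=7: 7 × 0.451 = 3.157
  c=8: 8 × 0.404 = 3.232
  c=9: 9 × 0.357 = 3.213
  c=10: 10 × 0.310 = 3.100
Maximum at c = 8 (3.232 weaned pups).

8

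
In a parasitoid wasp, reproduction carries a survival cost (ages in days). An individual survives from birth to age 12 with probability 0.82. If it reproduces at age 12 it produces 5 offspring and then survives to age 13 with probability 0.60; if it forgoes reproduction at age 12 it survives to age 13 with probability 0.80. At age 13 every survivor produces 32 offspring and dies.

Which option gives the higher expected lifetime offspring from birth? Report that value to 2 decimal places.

breed at age 12: R₀ = 0.82 × (5 + 0.60 × 32) = 0.82 × 24.2000 = 19.8440
delay to age 13: R₀ = 0.82 × (0.80 × 32) = 0.82 × 25.6000 = 20.9920
Higher: delay to age 13 (20.9920).

20.99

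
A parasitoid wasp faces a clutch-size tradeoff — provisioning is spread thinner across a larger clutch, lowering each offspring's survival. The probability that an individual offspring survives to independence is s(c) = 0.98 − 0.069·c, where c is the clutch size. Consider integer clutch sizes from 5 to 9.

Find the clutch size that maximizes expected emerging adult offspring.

Expected emerging adult offspring = c × s(c):
  c=5: 5 × 0.635 = 3.175
  c=6: 6 × 0.566 = 3.396
  c=7: 7 × 0.497 = 3.479
  c=8: 8 × 0.428 = 3.424
  c=9: 9 × 0.359 = 3.231
Maximum at c = 7 (3.479 emerging adult offspring).

7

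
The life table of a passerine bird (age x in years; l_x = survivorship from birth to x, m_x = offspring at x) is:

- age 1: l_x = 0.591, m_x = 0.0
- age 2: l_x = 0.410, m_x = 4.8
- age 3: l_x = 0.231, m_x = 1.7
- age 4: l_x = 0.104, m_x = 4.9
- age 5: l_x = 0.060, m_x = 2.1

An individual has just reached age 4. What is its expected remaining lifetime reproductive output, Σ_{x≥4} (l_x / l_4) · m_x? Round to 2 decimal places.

6.11

l_4 = 0.104. Conditional survival from age 4 to x is l_x / l_4.
  x=4: (0.104/0.104) × 4.9 = 4.9000
  x=5: (0.060/0.104) × 2.1 = 1.2115
Sum = 4.9000 + 1.2115 = 6.1115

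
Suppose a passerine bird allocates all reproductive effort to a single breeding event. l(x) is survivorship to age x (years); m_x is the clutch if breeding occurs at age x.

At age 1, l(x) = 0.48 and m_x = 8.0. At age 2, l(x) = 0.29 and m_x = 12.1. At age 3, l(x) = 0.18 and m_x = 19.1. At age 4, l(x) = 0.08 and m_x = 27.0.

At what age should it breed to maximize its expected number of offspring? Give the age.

Expected offspring if breeding at age x = l(x) × m_x:
  age 1: 0.48 × 8.0 = 3.840
  age 2: 0.29 × 12.1 = 3.509
  age 3: 0.18 × 19.1 = 3.438
  age 4: 0.08 × 27.0 = 2.160
Maximum at age 1 (3.840).

1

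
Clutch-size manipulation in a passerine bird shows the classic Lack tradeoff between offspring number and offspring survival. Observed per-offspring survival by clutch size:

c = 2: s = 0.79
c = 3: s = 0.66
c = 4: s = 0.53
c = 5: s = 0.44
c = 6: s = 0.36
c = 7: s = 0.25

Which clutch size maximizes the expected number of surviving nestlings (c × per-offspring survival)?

Expected surviving nestlings = c × s(c):
  c=2: 2 × 0.79 = 1.580
  c=3: 3 × 0.66 = 1.980
  c=4: 4 × 0.53 = 2.120
  c=5: 5 × 0.44 = 2.200
  c=6: 6 × 0.36 = 2.160
  c=7: 7 × 0.25 = 1.750
Maximum at c = 5 (2.200 surviving nestlings).

5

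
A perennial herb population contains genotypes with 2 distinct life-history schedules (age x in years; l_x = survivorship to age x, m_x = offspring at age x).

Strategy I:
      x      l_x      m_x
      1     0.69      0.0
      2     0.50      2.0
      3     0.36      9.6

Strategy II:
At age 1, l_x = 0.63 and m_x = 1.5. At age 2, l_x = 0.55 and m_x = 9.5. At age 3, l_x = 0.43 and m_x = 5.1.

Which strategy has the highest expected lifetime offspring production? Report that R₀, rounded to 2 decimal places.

Strategy I: R₀ = 0.69×0.0 + 0.50×2.0 + 0.36×9.6 = 4.4560
Strategy II: R₀ = 0.63×1.5 + 0.55×9.5 + 0.43×5.1 = 8.3630
Highest R₀: strategy II with 8.3630.

8.36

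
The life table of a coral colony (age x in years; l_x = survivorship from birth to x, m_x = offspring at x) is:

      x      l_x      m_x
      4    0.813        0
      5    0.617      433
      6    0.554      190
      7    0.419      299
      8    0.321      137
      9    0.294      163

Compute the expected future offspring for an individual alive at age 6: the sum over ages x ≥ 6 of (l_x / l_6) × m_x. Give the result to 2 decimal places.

582.02

l_6 = 0.554. Conditional survival from age 6 to x is l_x / l_6.
  x=6: (0.554/0.554) × 190 = 190.0000
  x=7: (0.419/0.554) × 299 = 226.1390
  x=8: (0.321/0.554) × 137 = 79.3809
  x=9: (0.294/0.554) × 163 = 86.5018
Sum = 190.0000 + 226.1390 + 79.3809 + 86.5018 = 582.0217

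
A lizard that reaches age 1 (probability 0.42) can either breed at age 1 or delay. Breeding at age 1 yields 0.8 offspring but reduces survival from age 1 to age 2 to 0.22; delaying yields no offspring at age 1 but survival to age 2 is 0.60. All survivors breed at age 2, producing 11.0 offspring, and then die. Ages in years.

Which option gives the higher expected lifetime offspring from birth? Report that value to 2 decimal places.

breed at age 1: R₀ = 0.42 × (0.8 + 0.22 × 11.0) = 0.42 × 3.2200 = 1.3524
delay to age 2: R₀ = 0.42 × (0.60 × 11.0) = 0.42 × 6.6000 = 2.7720
Higher: delay to age 2 (2.7720).

2.77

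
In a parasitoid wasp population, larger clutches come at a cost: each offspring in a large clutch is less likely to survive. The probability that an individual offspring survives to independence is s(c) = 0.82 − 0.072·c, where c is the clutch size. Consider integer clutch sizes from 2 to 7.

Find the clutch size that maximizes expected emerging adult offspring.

6

Expected emerging adult offspring = c × s(c):
  c=2: 2 × 0.676 = 1.352
  c=3: 3 × 0.604 = 1.812
  c=4: 4 × 0.532 = 2.128
  c=5: 5 × 0.460 = 2.300
  c=6: 6 × 0.388 = 2.328
  c=7: 7 × 0.316 = 2.212
Maximum at c = 6 (2.328 emerging adult offspring).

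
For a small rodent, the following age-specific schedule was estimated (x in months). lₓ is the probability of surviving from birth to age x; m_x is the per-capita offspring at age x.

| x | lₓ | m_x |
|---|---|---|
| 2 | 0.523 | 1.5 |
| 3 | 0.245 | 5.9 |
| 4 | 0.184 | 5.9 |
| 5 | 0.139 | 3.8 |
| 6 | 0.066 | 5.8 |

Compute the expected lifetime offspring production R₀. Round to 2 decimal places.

R₀ = Σ lₓ m_x:
  age 2: 0.523 × 1.5 = 0.7845
  age 3: 0.245 × 5.9 = 1.4455
  age 4: 0.184 × 5.9 = 1.0856
  age 5: 0.139 × 3.8 = 0.5282
  age 6: 0.066 × 5.8 = 0.3828
R₀ = 0.7845 + 1.4455 + 1.0856 + 0.5282 + 0.3828 = 4.2266

4.23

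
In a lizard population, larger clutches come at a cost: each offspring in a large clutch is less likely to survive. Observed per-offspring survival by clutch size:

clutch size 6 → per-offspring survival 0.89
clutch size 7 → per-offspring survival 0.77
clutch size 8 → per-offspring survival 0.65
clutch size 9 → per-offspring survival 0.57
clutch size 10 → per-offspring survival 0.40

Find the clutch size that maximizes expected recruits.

Expected recruits = c × s(c):
  c=6: 6 × 0.89 = 5.340
  c=7: 7 × 0.77 = 5.390
  c=8: 8 × 0.65 = 5.200
  c=9: 9 × 0.57 = 5.130
  c=10: 10 × 0.40 = 4.000
Maximum at c = 7 (5.390 recruits).

7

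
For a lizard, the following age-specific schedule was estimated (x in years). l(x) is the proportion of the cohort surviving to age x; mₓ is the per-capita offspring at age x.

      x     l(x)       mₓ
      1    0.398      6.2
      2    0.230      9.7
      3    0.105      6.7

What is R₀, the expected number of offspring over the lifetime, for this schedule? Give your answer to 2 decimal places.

5.40

R₀ = Σ l(x) mₓ:
  age 1: 0.398 × 6.2 = 2.4676
  age 2: 0.230 × 9.7 = 2.2310
  age 3: 0.105 × 6.7 = 0.7035
R₀ = 2.4676 + 2.2310 + 0.7035 = 5.4021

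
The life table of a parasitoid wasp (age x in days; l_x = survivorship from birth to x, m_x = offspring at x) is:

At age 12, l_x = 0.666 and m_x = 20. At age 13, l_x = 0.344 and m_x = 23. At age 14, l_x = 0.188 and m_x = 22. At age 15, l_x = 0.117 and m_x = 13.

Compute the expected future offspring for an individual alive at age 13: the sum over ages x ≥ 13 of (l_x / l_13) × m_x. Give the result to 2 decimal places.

39.44

l_13 = 0.344. Conditional survival from age 13 to x is l_x / l_13.
  x=13: (0.344/0.344) × 23 = 23.0000
  x=14: (0.188/0.344) × 22 = 12.0233
  x=15: (0.117/0.344) × 13 = 4.4215
Sum = 23.0000 + 12.0233 + 4.4215 = 39.4448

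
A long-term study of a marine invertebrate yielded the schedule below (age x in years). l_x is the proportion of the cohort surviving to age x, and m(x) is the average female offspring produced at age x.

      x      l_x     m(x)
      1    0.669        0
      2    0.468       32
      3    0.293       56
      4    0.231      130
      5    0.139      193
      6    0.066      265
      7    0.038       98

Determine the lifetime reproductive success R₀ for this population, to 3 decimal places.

R₀ = Σ l_x m(x):
  age 1: 0.669 × 0 = 0.0000
  age 2: 0.468 × 32 = 14.9760
  age 3: 0.293 × 56 = 16.4080
  age 4: 0.231 × 130 = 30.0300
  age 5: 0.139 × 193 = 26.8270
  age 6: 0.066 × 265 = 17.4900
  age 7: 0.038 × 98 = 3.7240
R₀ = 0.0000 + 14.9760 + 16.4080 + 30.0300 + 26.8270 + 17.4900 + 3.7240 = 109.4550

109.455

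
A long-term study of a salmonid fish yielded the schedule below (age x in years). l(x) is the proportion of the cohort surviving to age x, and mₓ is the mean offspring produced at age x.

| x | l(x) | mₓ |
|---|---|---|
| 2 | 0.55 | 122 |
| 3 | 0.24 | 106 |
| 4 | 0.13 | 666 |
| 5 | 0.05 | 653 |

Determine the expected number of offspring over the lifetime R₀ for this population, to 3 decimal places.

211.770

R₀ = Σ l(x) mₓ:
  age 2: 0.55 × 122 = 67.1000
  age 3: 0.24 × 106 = 25.4400
  age 4: 0.13 × 666 = 86.5800
  age 5: 0.05 × 653 = 32.6500
R₀ = 67.1000 + 25.4400 + 86.5800 + 32.6500 = 211.7700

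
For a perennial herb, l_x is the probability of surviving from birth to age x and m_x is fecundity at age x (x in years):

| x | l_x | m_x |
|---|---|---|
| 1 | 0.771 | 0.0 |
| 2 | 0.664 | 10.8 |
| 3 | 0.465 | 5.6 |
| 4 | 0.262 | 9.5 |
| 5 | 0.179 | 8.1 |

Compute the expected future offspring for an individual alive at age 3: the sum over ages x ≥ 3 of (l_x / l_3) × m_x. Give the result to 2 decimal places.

l_3 = 0.465. Conditional survival from age 3 to x is l_x / l_3.
  x=3: (0.465/0.465) × 5.6 = 5.6000
  x=4: (0.262/0.465) × 9.5 = 5.3527
  x=5: (0.179/0.465) × 8.1 = 3.1181
Sum = 5.6000 + 5.3527 + 3.1181 = 14.0708

14.07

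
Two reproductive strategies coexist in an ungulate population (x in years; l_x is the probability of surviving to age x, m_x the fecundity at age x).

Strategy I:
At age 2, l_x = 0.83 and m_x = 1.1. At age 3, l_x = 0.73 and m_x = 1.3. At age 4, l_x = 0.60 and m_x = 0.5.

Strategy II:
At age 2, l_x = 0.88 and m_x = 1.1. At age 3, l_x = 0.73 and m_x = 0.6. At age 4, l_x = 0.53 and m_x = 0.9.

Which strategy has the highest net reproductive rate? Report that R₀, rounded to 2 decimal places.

2.16

Strategy I: R₀ = 0.83×1.1 + 0.73×1.3 + 0.60×0.5 = 2.1620
Strategy II: R₀ = 0.88×1.1 + 0.73×0.6 + 0.53×0.9 = 1.8830
Highest R₀: strategy I with 2.1620.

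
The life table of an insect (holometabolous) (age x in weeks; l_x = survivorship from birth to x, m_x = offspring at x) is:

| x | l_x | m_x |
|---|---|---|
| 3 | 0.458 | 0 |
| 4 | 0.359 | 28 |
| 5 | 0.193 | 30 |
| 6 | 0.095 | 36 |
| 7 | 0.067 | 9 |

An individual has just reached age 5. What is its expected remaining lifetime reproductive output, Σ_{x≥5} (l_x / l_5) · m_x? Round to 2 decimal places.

50.84

l_5 = 0.193. Conditional survival from age 5 to x is l_x / l_5.
  x=5: (0.193/0.193) × 30 = 30.0000
  x=6: (0.095/0.193) × 36 = 17.7202
  x=7: (0.067/0.193) × 9 = 3.1244
Sum = 30.0000 + 17.7202 + 3.1244 = 50.8446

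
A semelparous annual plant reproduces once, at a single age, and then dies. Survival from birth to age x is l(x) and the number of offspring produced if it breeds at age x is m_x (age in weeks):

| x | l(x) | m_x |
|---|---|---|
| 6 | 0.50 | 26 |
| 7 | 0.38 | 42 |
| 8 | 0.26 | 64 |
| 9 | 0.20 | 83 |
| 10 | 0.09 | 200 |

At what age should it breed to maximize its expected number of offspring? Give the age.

Expected offspring if breeding at age x = l(x) × m_x:
  age 6: 0.50 × 26 = 13.000
  age 7: 0.38 × 42 = 15.960
  age 8: 0.26 × 64 = 16.640
  age 9: 0.20 × 83 = 16.600
  age 10: 0.09 × 200 = 18.000
Maximum at age 10 (18.000).

10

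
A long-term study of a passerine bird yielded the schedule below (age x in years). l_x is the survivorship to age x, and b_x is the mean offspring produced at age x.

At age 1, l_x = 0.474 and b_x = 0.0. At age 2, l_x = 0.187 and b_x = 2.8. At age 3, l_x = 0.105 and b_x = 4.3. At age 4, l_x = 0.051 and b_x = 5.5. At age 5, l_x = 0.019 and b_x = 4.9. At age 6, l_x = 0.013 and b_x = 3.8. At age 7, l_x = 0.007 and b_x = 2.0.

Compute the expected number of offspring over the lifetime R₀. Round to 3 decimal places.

R₀ = Σ l_x b_x:
  age 1: 0.474 × 0.0 = 0.0000
  age 2: 0.187 × 2.8 = 0.5236
  age 3: 0.105 × 4.3 = 0.4515
  age 4: 0.051 × 5.5 = 0.2805
  age 5: 0.019 × 4.9 = 0.0931
  age 6: 0.013 × 3.8 = 0.0494
  age 7: 0.007 × 2.0 = 0.0140
R₀ = 0.0000 + 0.5236 + 0.4515 + 0.2805 + 0.0931 + 0.0494 + 0.0140 = 1.4121

1.412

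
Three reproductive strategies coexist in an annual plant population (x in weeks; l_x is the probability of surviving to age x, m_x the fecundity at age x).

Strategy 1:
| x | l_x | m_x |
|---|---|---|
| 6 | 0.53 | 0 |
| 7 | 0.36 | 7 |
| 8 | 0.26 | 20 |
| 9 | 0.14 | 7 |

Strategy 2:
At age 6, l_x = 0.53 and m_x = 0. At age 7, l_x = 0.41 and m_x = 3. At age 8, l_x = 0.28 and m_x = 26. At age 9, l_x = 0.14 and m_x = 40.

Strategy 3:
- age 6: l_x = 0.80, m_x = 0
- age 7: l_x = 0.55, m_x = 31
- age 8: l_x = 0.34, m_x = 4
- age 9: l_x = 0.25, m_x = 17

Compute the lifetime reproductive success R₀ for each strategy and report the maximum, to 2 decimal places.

22.66

Strategy 1: R₀ = 0.53×0 + 0.36×7 + 0.26×20 + 0.14×7 = 8.7000
Strategy 2: R₀ = 0.53×0 + 0.41×3 + 0.28×26 + 0.14×40 = 14.1100
Strategy 3: R₀ = 0.80×0 + 0.55×31 + 0.34×4 + 0.25×17 = 22.6600
Highest R₀: strategy 3 with 22.6600.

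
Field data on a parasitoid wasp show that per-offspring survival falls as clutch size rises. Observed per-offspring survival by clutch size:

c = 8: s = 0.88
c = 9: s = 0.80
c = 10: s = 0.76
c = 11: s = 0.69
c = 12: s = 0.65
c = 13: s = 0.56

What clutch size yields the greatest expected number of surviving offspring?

Expected surviving offspring = c × s(c):
  c=8: 8 × 0.88 = 7.040
  c=9: 9 × 0.80 = 7.200
  c=10: 10 × 0.76 = 7.600
  c=11: 11 × 0.69 = 7.590
  c=12: 12 × 0.65 = 7.800
  c=13: 13 × 0.56 = 7.280
Maximum at c = 12 (7.800 surviving offspring).

12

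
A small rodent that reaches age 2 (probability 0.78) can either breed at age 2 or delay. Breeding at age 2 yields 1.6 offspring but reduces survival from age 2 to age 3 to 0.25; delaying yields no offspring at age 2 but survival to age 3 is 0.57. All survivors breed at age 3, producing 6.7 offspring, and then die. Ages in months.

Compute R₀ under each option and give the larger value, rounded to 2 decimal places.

breed at age 2: R₀ = 0.78 × (1.6 + 0.25 × 6.7) = 0.78 × 3.2750 = 2.5545
delay to age 3: R₀ = 0.78 × (0.57 × 6.7) = 0.78 × 3.8190 = 2.9788
Higher: delay to age 3 (2.9788).

2.98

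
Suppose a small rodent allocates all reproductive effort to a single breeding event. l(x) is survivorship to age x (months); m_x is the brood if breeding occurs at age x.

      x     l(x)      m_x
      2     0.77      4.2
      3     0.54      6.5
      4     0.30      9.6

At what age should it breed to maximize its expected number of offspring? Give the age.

3

Expected offspring if breeding at age x = l(x) × m_x:
  age 2: 0.77 × 4.2 = 3.234
  age 3: 0.54 × 6.5 = 3.510
  age 4: 0.30 × 9.6 = 2.880
Maximum at age 3 (3.510).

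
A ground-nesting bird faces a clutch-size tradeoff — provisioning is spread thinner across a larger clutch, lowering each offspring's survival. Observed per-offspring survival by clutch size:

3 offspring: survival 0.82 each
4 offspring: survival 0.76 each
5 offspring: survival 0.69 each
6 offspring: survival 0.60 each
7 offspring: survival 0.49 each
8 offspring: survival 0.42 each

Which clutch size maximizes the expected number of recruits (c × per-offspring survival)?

6

Expected recruits = c × s(c):
  c=3: 3 × 0.82 = 2.460
  c=4: 4 × 0.76 = 3.040
  c=5: 5 × 0.69 = 3.450
  c=6: 6 × 0.60 = 3.600
  c=7: 7 × 0.49 = 3.430
  c=8: 8 × 0.42 = 3.360
Maximum at c = 6 (3.600 recruits).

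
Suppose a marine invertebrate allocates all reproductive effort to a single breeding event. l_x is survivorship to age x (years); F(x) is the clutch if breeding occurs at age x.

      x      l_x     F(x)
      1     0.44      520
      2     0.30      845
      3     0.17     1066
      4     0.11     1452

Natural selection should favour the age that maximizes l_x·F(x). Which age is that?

2

Expected offspring if breeding at age x = l_x × F(x):
  age 1: 0.44 × 520 = 228.800
  age 2: 0.30 × 845 = 253.500
  age 3: 0.17 × 1066 = 181.220
  age 4: 0.11 × 1452 = 159.720
Maximum at age 2 (253.500).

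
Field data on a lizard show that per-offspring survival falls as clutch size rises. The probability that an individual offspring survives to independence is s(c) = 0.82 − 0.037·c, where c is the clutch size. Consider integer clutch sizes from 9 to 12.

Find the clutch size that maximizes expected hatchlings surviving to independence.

Expected hatchlings surviving to independence = c × s(c):
  c=9: 9 × 0.487 = 4.383
  c=10: 10 × 0.450 = 4.500
  c=11: 11 × 0.413 = 4.543
  c=12: 12 × 0.376 = 4.512
Maximum at c = 11 (4.543 hatchlings surviving to independence).

11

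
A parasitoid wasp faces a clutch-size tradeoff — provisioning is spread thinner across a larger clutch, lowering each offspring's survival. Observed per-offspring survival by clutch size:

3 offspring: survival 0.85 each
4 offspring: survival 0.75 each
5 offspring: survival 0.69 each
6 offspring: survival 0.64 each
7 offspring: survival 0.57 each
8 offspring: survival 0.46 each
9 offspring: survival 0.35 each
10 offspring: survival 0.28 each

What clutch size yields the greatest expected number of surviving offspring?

Expected surviving offspring = c × s(c):
  c=3: 3 × 0.85 = 2.550
  c=4: 4 × 0.75 = 3.000
  c=5: 5 × 0.69 = 3.450
  c=6: 6 × 0.64 = 3.840
  c=7: 7 × 0.57 = 3.990
  c=8: 8 × 0.46 = 3.680
  c=9: 9 × 0.35 = 3.150
  c=10: 10 × 0.28 = 2.800
Maximum at c = 7 (3.990 surviving offspring).

7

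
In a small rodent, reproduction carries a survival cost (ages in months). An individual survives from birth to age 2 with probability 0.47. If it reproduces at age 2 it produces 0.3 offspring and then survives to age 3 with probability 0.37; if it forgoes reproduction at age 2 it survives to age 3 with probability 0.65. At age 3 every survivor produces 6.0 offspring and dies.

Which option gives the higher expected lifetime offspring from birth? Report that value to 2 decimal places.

1.83

breed at age 2: R₀ = 0.47 × (0.3 + 0.37 × 6.0) = 0.47 × 2.5200 = 1.1844
delay to age 3: R₀ = 0.47 × (0.65 × 6.0) = 0.47 × 3.9000 = 1.8330
Higher: delay to age 3 (1.8330).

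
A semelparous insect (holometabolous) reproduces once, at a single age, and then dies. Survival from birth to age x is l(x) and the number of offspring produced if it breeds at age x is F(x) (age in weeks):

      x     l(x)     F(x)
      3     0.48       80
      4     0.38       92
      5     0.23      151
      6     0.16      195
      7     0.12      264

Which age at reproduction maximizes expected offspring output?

Expected offspring if breeding at age x = l(x) × F(x):
  age 3: 0.48 × 80 = 38.400
  age 4: 0.38 × 92 = 34.960
  age 5: 0.23 × 151 = 34.730
  age 6: 0.16 × 195 = 31.200
  age 7: 0.12 × 264 = 31.680
Maximum at age 3 (38.400).

3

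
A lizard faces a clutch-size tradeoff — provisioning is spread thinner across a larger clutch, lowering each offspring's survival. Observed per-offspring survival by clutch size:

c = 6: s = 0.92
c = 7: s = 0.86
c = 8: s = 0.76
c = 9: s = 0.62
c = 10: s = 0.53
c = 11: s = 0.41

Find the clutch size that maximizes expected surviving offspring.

8

Expected surviving offspring = c × s(c):
  c=6: 6 × 0.92 = 5.520
  c=7: 7 × 0.86 = 6.020
  c=8: 8 × 0.76 = 6.080
  c=9: 9 × 0.62 = 5.580
  c=10: 10 × 0.53 = 5.300
  c=11: 11 × 0.41 = 4.510
Maximum at c = 8 (6.080 surviving offspring).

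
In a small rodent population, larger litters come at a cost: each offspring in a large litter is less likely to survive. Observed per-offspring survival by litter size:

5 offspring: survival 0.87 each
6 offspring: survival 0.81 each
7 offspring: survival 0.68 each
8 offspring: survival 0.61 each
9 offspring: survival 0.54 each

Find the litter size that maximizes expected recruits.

Expected recruits = c × s(c):
  c=5: 5 × 0.87 = 4.350
  c=6: 6 × 0.81 = 4.860
  c=7: 7 × 0.68 = 4.760
  c=8: 8 × 0.61 = 4.880
  c=9: 9 × 0.54 = 4.860
Maximum at c = 8 (4.880 recruits).

8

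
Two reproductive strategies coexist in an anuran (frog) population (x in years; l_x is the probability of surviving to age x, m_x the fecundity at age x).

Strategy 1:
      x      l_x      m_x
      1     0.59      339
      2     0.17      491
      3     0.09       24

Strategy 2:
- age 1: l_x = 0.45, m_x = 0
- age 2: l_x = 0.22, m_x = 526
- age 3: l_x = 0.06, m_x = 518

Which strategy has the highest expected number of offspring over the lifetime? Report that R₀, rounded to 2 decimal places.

Strategy 1: R₀ = 0.59×339 + 0.17×491 + 0.09×24 = 285.6400
Strategy 2: R₀ = 0.45×0 + 0.22×526 + 0.06×518 = 146.8000
Highest R₀: strategy 1 with 285.6400.

285.64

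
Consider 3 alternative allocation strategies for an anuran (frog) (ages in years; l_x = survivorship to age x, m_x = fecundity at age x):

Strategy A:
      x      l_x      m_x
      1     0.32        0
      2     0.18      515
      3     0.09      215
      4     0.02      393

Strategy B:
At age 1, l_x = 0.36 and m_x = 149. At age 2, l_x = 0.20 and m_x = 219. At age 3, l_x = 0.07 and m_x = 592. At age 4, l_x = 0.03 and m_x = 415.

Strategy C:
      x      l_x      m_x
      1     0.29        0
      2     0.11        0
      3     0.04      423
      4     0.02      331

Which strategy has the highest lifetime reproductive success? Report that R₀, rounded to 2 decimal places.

151.33

Strategy A: R₀ = 0.32×0 + 0.18×515 + 0.09×215 + 0.02×393 = 119.9100
Strategy B: R₀ = 0.36×149 + 0.20×219 + 0.07×592 + 0.03×415 = 151.3300
Strategy C: R₀ = 0.29×0 + 0.11×0 + 0.04×423 + 0.02×331 = 23.5400
Highest R₀: strategy B with 151.3300.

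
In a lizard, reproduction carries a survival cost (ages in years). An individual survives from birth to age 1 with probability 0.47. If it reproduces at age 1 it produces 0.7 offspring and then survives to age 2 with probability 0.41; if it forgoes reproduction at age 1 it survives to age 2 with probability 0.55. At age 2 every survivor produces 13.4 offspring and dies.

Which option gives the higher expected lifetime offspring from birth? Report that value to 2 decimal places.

breed at age 1: R₀ = 0.47 × (0.7 + 0.41 × 13.4) = 0.47 × 6.1940 = 2.9112
delay to age 2: R₀ = 0.47 × (0.55 × 13.4) = 0.47 × 7.3700 = 3.4639
Higher: delay to age 2 (3.4639).

3.46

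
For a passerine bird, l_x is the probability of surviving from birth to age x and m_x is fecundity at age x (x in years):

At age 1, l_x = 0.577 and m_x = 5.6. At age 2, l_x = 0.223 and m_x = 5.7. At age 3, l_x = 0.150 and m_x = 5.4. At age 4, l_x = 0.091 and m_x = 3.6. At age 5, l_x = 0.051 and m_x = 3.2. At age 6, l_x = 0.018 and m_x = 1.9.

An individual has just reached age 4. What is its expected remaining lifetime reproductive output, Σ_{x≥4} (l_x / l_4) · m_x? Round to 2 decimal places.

l_4 = 0.091. Conditional survival from age 4 to x is l_x / l_4.
  x=4: (0.091/0.091) × 3.6 = 3.6000
  x=5: (0.051/0.091) × 3.2 = 1.7934
  x=6: (0.018/0.091) × 1.9 = 0.3758
Sum = 3.6000 + 1.7934 + 0.3758 = 5.7692

5.77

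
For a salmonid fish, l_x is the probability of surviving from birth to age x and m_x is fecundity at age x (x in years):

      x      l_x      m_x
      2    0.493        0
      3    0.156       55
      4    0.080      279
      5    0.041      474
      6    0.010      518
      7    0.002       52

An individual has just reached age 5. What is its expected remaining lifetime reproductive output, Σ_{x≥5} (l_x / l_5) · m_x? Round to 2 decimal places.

l_5 = 0.041. Conditional survival from age 5 to x is l_x / l_5.
  x=5: (0.041/0.041) × 474 = 474.0000
  x=6: (0.010/0.041) × 518 = 126.3415
  x=7: (0.002/0.041) × 52 = 2.5366
Sum = 474.0000 + 126.3415 + 2.5366 = 602.8780

602.88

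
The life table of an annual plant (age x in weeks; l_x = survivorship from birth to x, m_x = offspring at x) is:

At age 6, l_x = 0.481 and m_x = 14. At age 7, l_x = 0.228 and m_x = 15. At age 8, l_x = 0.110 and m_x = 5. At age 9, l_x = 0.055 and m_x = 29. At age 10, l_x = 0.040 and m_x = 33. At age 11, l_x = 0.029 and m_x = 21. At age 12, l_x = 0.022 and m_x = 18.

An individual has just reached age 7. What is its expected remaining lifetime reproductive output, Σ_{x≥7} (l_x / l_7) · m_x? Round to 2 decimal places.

l_7 = 0.228. Conditional survival from age 7 to x is l_x / l_7.
  x=7: (0.228/0.228) × 15 = 15.0000
  x=8: (0.110/0.228) × 5 = 2.4123
  x=9: (0.055/0.228) × 29 = 6.9956
  x=10: (0.040/0.228) × 33 = 5.7895
  x=11: (0.029/0.228) × 21 = 2.6711
  x=12: (0.022/0.228) × 18 = 1.7368
Sum = 15.0000 + 2.4123 + 6.9956 + 5.7895 + 2.6711 + 1.7368 = 34.6053

34.61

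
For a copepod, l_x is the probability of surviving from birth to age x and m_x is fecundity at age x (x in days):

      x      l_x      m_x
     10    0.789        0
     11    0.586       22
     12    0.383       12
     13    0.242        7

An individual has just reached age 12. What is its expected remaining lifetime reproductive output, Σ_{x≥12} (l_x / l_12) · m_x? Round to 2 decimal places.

16.42

l_12 = 0.383. Conditional survival from age 12 to x is l_x / l_12.
  x=12: (0.383/0.383) × 12 = 12.0000
  x=13: (0.242/0.383) × 7 = 4.4230
Sum = 12.0000 + 4.4230 = 16.4230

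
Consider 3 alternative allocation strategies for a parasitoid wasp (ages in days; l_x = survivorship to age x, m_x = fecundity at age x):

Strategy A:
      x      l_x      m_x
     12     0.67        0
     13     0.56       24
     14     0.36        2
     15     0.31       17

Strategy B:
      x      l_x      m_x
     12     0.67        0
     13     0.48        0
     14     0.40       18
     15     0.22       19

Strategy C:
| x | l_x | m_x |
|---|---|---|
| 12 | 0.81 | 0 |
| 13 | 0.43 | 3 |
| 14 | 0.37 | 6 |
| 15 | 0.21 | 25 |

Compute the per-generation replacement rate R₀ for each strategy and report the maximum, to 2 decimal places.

Strategy A: R₀ = 0.67×0 + 0.56×24 + 0.36×2 + 0.31×17 = 19.4300
Strategy B: R₀ = 0.67×0 + 0.48×0 + 0.40×18 + 0.22×19 = 11.3800
Strategy C: R₀ = 0.81×0 + 0.43×3 + 0.37×6 + 0.21×25 = 8.7600
Highest R₀: strategy A with 19.4300.

19.43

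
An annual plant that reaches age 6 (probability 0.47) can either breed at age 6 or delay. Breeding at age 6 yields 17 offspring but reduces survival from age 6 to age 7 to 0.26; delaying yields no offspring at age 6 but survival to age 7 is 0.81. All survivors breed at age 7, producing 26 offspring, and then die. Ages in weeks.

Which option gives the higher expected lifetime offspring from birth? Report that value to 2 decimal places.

breed at age 6: R₀ = 0.47 × (17 + 0.26 × 26) = 0.47 × 23.7600 = 11.1672
delay to age 7: R₀ = 0.47 × (0.81 × 26) = 0.47 × 21.0600 = 9.8982
Higher: breed at age 6 (11.1672).

11.17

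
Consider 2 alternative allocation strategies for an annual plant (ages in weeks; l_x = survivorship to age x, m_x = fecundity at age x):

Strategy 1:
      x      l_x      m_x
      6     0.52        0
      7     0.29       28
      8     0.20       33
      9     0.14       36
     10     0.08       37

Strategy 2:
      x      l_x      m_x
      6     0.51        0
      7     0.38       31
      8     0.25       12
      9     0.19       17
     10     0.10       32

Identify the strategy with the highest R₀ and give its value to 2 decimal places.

22.72

Strategy 1: R₀ = 0.52×0 + 0.29×28 + 0.20×33 + 0.14×36 + 0.08×37 = 22.7200
Strategy 2: R₀ = 0.51×0 + 0.38×31 + 0.25×12 + 0.19×17 + 0.10×32 = 21.2100
Highest R₀: strategy 1 with 22.7200.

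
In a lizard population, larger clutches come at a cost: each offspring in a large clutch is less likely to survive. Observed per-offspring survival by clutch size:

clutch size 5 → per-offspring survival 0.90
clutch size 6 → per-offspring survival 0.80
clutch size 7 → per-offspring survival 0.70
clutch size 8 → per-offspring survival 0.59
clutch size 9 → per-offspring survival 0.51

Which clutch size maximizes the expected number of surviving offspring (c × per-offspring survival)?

Expected surviving offspring = c × s(c):
  c=5: 5 × 0.90 = 4.500
  c=6: 6 × 0.80 = 4.800
  c=7: 7 × 0.70 = 4.900
  c=8: 8 × 0.59 = 4.720
  c=9: 9 × 0.51 = 4.590
Maximum at c = 7 (4.900 surviving offspring).

7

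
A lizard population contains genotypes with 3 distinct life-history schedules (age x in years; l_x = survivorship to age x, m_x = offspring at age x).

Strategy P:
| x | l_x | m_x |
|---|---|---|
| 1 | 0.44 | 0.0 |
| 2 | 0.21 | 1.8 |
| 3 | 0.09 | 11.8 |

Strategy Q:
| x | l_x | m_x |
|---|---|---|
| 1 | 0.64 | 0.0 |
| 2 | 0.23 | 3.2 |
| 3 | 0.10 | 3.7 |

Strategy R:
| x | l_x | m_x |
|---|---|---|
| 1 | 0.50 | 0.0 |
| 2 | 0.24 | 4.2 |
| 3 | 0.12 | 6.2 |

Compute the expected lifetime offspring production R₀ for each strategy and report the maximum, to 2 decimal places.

Strategy P: R₀ = 0.44×0.0 + 0.21×1.8 + 0.09×11.8 = 1.4400
Strategy Q: R₀ = 0.64×0.0 + 0.23×3.2 + 0.10×3.7 = 1.1060
Strategy R: R₀ = 0.50×0.0 + 0.24×4.2 + 0.12×6.2 = 1.7520
Highest R₀: strategy R with 1.7520.

1.75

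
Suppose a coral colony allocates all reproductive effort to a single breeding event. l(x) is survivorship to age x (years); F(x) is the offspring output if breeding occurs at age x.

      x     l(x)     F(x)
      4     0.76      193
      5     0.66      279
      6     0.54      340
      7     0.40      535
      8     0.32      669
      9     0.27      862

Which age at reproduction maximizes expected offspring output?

9

Expected offspring if breeding at age x = l(x) × F(x):
  age 4: 0.76 × 193 = 146.680
  age 5: 0.66 × 279 = 184.140
  age 6: 0.54 × 340 = 183.600
  age 7: 0.40 × 535 = 214.000
  age 8: 0.32 × 669 = 214.080
  age 9: 0.27 × 862 = 232.740
Maximum at age 9 (232.740).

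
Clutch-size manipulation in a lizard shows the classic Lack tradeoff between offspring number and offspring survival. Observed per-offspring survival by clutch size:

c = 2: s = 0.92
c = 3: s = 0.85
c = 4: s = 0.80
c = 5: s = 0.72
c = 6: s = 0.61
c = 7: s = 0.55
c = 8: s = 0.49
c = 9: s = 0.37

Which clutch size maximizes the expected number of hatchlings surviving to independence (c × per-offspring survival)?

8

Expected hatchlings surviving to independence = c × s(c):
  c=2: 2 × 0.92 = 1.840
  c=3: 3 × 0.85 = 2.550
  c=4: 4 × 0.80 = 3.200
  c=5: 5 × 0.72 = 3.600
  c=6: 6 × 0.61 = 3.660
  c=7: 7 × 0.55 = 3.850
  c=8: 8 × 0.49 = 3.920
  c=9: 9 × 0.37 = 3.330
Maximum at c = 8 (3.920 hatchlings surviving to independence).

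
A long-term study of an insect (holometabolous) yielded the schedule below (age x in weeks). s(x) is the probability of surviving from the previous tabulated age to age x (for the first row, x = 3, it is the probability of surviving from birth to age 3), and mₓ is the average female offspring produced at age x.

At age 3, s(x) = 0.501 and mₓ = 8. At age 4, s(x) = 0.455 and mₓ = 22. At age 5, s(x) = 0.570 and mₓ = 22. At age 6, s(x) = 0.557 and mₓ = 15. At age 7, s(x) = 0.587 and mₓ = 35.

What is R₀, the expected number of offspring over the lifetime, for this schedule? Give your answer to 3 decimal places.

Survivorship from birth: l_x = s_3·s_4·…·s_x.
  l_3 = 0.50100
  l_4 = 0.22796
  l_5 = 0.12993
  l_6 = 0.07237
  l_7 = 0.04248
R₀ = Σ l_x mₓ:
  age 3: 0.50100 × 8 = 4.0080
  age 4: 0.22796 × 22 = 5.0151
  age 5: 0.12993 × 22 = 2.8585
  age 6: 0.07237 × 15 = 1.0856
  age 7: 0.04248 × 35 = 1.4868
R₀ = 4.0080 + 5.0151 + 2.8585 + 1.0856 + 1.4868 = 14.4539

14.454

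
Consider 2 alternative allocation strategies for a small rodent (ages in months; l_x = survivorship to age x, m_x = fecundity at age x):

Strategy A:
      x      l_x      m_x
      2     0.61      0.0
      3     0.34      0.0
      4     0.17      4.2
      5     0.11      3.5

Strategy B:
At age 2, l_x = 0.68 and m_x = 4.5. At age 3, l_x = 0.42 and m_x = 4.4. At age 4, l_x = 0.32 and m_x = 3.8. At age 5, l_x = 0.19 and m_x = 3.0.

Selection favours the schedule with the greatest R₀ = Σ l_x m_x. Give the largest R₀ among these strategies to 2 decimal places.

6.69

Strategy A: R₀ = 0.61×0.0 + 0.34×0.0 + 0.17×4.2 + 0.11×3.5 = 1.0990
Strategy B: R₀ = 0.68×4.5 + 0.42×4.4 + 0.32×3.8 + 0.19×3.0 = 6.6940
Highest R₀: strategy B with 6.6940.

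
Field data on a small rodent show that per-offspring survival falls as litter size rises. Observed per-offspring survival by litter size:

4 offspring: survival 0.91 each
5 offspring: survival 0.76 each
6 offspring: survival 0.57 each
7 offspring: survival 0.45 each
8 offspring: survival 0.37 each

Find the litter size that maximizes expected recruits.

Expected recruits = c × s(c):
  c=4: 4 × 0.91 = 3.640
  c=5: 5 × 0.76 = 3.800
  c=6: 6 × 0.57 = 3.420
  c=7: 7 × 0.45 = 3.150
  c=8: 8 × 0.37 = 2.960
Maximum at c = 5 (3.800 recruits).

5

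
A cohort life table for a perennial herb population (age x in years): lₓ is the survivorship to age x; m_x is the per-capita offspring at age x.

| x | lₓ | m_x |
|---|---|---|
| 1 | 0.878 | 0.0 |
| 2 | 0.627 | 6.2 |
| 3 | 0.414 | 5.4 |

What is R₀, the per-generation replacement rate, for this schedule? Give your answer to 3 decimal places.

6.123

R₀ = Σ lₓ m_x:
  age 1: 0.878 × 0.0 = 0.0000
  age 2: 0.627 × 6.2 = 3.8874
  age 3: 0.414 × 5.4 = 2.2356
R₀ = 0.0000 + 3.8874 + 2.2356 = 6.1230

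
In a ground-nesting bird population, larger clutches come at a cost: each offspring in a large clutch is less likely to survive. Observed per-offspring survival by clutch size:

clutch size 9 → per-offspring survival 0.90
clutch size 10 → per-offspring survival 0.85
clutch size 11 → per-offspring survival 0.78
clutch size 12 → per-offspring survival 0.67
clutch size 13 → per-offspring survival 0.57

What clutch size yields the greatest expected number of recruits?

Expected recruits = c × s(c):
  c=9: 9 × 0.90 = 8.100
  c=10: 10 × 0.85 = 8.500
  c=11: 11 × 0.78 = 8.580
  c=12: 12 × 0.67 = 8.040
  c=13: 13 × 0.57 = 7.410
Maximum at c = 11 (8.580 recruits).

11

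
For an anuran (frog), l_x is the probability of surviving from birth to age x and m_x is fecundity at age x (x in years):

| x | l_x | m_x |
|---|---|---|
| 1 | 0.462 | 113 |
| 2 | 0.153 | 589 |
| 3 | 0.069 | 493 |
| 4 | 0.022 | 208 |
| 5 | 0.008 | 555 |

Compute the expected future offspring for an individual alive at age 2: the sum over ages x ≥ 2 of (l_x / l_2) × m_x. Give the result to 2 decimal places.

l_2 = 0.153. Conditional survival from age 2 to x is l_x / l_2.
  x=2: (0.153/0.153) × 589 = 589.0000
  x=3: (0.069/0.153) × 493 = 222.3333
  x=4: (0.022/0.153) × 208 = 29.9085
  x=5: (0.008/0.153) × 555 = 29.0196
Sum = 589.0000 + 222.3333 + 29.9085 + 29.0196 = 870.2614

870.26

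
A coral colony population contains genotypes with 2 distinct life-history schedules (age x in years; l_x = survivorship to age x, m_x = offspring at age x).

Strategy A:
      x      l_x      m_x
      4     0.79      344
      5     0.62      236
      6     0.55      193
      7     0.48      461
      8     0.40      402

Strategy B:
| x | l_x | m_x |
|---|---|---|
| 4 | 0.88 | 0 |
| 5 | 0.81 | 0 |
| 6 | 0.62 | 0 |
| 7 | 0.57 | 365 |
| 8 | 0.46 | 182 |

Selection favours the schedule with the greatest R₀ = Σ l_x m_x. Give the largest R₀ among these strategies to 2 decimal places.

906.31

Strategy A: R₀ = 0.79×344 + 0.62×236 + 0.55×193 + 0.48×461 + 0.40×402 = 906.3100
Strategy B: R₀ = 0.88×0 + 0.81×0 + 0.62×0 + 0.57×365 + 0.46×182 = 291.7700
Highest R₀: strategy A with 906.3100.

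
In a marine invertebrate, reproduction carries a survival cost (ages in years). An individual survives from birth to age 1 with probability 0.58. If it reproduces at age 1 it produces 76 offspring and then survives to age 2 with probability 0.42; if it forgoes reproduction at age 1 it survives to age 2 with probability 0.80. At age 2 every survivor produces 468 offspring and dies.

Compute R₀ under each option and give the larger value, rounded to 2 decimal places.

breed at age 1: R₀ = 0.58 × (76 + 0.42 × 468) = 0.58 × 272.5600 = 158.0848
delay to age 2: R₀ = 0.58 × (0.80 × 468) = 0.58 × 374.4000 = 217.1520
Higher: delay to age 2 (217.1520).

217.15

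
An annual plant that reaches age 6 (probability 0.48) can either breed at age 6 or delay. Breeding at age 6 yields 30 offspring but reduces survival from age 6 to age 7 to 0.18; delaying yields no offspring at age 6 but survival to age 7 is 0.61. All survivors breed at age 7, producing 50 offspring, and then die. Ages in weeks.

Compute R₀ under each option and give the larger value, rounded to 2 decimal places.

breed at age 6: R₀ = 0.48 × (30 + 0.18 × 50) = 0.48 × 39.0000 = 18.7200
delay to age 7: R₀ = 0.48 × (0.61 × 50) = 0.48 × 30.5000 = 14.6400
Higher: breed at age 6 (18.7200).

18.72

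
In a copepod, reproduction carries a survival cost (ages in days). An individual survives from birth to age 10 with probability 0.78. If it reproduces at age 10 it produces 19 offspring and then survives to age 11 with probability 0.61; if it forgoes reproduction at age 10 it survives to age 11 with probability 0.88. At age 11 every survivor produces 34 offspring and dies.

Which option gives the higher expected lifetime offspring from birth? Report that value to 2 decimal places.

breed at age 10: R₀ = 0.78 × (19 + 0.61 × 34) = 0.78 × 39.7400 = 30.9972
delay to age 11: R₀ = 0.78 × (0.88 × 34) = 0.78 × 29.9200 = 23.3376
Higher: breed at age 10 (30.9972).

31.00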